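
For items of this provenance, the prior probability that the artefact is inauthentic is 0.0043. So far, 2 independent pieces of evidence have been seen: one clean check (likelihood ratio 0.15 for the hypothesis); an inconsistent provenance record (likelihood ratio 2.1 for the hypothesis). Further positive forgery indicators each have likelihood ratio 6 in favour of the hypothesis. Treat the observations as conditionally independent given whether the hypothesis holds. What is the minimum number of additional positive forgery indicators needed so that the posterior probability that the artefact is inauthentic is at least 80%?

Prior odds = 0.0043/0.9957 = 43/9957.
Combined Bayes factor of the evidence already in hand = 0.15 × 2.1 = 0.315.
Odds after that evidence = (43/9957) × 0.315 = 903/663800.
Target odds = 0.8/0.2 = 4.
Need 6ⁿ ≥ 4 ÷ (903/663800) = 2655200/903.
6⁴ = 1296 falls short of 2655200/903 but 6⁵ = 7776 reaches it, so n = 5.

5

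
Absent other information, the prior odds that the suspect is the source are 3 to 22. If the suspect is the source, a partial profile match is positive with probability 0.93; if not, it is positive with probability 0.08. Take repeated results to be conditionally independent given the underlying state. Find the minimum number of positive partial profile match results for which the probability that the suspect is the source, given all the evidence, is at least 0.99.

Prior odds = 3/22.
Likelihood ratio of a positive = 0.93/0.08 = 11.625.
Target odds: 0.99 ÷ 0.01 = 99.
Require 11.625ⁿ ≥ 99 ÷ (3/22) = 726.
11.625² = 135.140625 falls short of 726 but 11.625³ = 804357/512 reaches it, so n = 3.

3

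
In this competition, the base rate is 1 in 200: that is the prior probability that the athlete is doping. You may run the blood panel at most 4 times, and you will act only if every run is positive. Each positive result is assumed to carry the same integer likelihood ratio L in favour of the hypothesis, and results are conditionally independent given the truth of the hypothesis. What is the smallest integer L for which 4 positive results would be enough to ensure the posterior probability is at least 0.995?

Prior odds = 0.005/0.995 = 1/199.
Target odds = 0.995/0.005 = 199.
Need L⁴ ≥ 199 ÷ (1/199) = 39601.
14⁴ = 38416 < 39601 ≤ 50625 = 15⁴, so L = 15.

15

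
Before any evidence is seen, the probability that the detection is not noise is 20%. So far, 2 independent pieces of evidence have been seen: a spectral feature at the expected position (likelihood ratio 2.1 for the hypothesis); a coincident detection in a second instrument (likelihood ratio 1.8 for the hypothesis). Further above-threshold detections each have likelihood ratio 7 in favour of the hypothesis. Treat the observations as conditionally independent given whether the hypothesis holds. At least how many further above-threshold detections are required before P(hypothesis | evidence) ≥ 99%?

Prior odds = 0.2/0.8 = 0.25.
Combined Bayes factor of the evidence already in hand = 2.1 × 1.8 = 3.78.
Odds after that evidence = 0.25 × 3.78 = 0.945.
Target odds = 0.99/0.01 = 99.
Need 7ⁿ ≥ 99 ÷ 0.945 = 2200/21.
7² = 49 falls short of 2200/21 but 7³ = 343 reaches it, so n = 3.

3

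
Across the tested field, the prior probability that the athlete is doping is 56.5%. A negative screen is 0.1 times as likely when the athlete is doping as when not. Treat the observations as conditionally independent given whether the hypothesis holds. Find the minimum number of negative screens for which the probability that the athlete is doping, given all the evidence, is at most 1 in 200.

Prior odds = 0.565/0.435 = 113/87.
Likelihood ratio per negative screen = 0.1.
Target posterior odds = 0.005/0.995 = 1/199.
Need (113/87) × 0.1ⁿ ≤ 1/199, i.e. 0.1ⁿ ≤ 87/22487.
0.1² = 0.01 is still above 87/22487 but 0.1³ = 0.001 is at or below it, so n = 3.

3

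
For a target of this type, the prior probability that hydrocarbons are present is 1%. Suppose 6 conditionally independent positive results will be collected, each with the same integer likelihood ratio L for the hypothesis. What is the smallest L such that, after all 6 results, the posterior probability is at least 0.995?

6

Prior odds = 0.01/0.99 = 1/99.
Target odds = 0.995/0.005 = 199.
Need L⁶ ≥ 199 ÷ (1/99) = 19701.
5⁶ = 15625 < 19701 ≤ 46656 = 6⁶, so L = 6.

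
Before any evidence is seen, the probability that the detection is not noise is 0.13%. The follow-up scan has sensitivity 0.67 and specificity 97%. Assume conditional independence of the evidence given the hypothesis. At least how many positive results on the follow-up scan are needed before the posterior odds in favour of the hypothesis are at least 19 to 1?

4

Prior odds: 0.0013 ÷ 0.9987 = 13/9987.
False-positive rate = 1 − 0.97 = 0.03; likelihood ratio of a positive = 0.67/0.03 = 67/3.
Target odds = 19.
Require (67/3)ⁿ ≥ 19 ÷ (13/9987) = 189753/13.
(67/3)³ = 300763/27 falls short of 189753/13 but (67/3)⁴ = 20151121/81 reaches it, so n = 4.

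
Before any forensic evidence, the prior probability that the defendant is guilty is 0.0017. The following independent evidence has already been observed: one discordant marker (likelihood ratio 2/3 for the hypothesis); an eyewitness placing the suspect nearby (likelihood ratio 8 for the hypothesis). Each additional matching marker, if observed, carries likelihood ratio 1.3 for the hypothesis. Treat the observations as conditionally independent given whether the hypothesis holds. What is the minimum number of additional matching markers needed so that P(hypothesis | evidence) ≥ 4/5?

Prior odds = 0.0017/0.9983 = 17/9983.
Combined Bayes factor of the evidence already in hand = (2/3) × 8 = 16/3.
Odds after that evidence = (17/9983) × 16/3 = 272/29949.
Target odds = 0.8/0.2 = 4.
Need 1.3ⁿ ≥ 4 ÷ (272/29949) = 29949/68.
1.3²³ ≈417.539 falls short of 29949/68 but 1.3²⁴ ≈542.801 reaches it, so n = 24.

24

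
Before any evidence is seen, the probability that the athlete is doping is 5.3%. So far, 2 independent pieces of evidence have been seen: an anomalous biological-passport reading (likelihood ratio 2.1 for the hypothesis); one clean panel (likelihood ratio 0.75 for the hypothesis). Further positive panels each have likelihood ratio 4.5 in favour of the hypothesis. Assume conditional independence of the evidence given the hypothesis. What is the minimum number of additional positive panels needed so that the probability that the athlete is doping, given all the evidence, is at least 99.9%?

7

Prior odds = 0.053/0.947 = 53/947.
Combined Bayes factor of the evidence already in hand = 2.1 × 0.75 = 1.575.
Odds after that evidence = (53/947) × 1.575 = 3339/37880.
Target odds = 0.999/0.001 = 999.
Need 4.5ⁿ ≥ 999 ÷ (3339/37880) = 4204680/371.
4.5⁶ = 8303.765625 falls short of 4204680/371 but 4.5⁷ = 4782969/128 reaches it, so n = 7.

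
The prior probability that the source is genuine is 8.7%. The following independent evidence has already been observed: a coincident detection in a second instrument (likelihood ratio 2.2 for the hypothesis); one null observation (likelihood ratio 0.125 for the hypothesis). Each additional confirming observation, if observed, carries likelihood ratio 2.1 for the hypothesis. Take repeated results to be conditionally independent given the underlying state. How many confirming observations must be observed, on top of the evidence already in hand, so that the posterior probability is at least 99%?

Prior odds = 0.087/0.913 = 87/913.
Combined Bayes factor of the evidence already in hand = 2.2 × 0.125 = 0.275.
Odds after that evidence = (87/913) × 0.275 = 87/3320.
Target odds = 0.99/0.01 = 99.
Need 2.1ⁿ ≥ 99 ÷ (87/3320) = 109560/29.
2.1¹¹ ≈3502.78 falls short of 109560/29 but 2.1¹² ≈7355.83 reaches it, so n = 12.

12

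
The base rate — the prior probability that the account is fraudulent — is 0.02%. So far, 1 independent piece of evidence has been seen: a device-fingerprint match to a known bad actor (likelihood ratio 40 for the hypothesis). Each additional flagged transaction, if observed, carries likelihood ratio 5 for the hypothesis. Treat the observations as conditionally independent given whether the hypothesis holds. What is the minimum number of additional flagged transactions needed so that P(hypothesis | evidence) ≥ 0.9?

Prior odds = 0.0002/0.9998 = 1/4999.
Bayes factor of the evidence already in hand = 40.
Odds after that evidence = (1/4999) × 40 = 40/4999.
Target odds = 0.9/0.1 = 9.
Need 5ⁿ ≥ 9 ÷ (40/4999) = 1124.775.
5⁴ = 625 falls short of 1124.775 but 5⁵ = 3125 reaches it, so n = 5.

5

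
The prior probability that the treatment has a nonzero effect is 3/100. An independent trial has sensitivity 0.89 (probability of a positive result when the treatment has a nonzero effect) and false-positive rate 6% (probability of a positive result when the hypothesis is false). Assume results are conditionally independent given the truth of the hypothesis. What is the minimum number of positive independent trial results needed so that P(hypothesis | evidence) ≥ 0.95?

Prior odds: 0.03 ÷ 0.97 = 3/97.
Likelihood ratio of a positive result = 0.89/0.06 = 89/6.
Target odds: 0.95 ÷ 0.05 = 19.
Require (89/6)ⁿ ≥ 19 ÷ (3/97) = 1843/3.
(89/6)² = 7921/36 falls short of 1843/3 but (89/6)³ = 704969/216 reaches it, so n = 3.

3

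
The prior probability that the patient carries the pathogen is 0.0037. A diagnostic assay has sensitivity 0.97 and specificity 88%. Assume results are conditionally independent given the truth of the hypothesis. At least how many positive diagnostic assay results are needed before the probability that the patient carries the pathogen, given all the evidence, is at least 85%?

4

Prior odds = 0.0037/0.9963 = 37/9963.
False-positive rate = 1 − 0.88 = 0.12; likelihood ratio of a positive = 0.97/0.12 = 97/12.
Target posterior odds = 0.85/0.15 = 17/3.
Need (37/9963) × (97/12)ⁿ ≥ 17/3, i.e. (97/12)ⁿ ≥ 56457/37.
(97/12)³ = 912673/1728 falls short of 56457/37 but (97/12)⁴ = 88529281/20736 reaches it, so n = 4.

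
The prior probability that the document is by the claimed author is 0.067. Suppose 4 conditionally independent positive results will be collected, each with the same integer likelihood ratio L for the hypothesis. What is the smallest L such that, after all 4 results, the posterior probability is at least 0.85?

Prior odds = 0.067/0.933 = 67/933.
Target odds = 0.85/0.15 = 17/3.
Need L⁴ ≥ 17/3 ÷ (67/933) = 5287/67.
2⁴ = 16 < 5287/67 ≤ 81 = 3⁴, so L = 3.

3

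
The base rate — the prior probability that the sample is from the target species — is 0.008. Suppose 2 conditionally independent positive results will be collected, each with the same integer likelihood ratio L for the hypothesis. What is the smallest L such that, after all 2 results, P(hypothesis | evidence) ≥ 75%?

20

Prior odds = 0.008/0.992 = 1/124.
Target odds = 0.75/0.25 = 3.
Need L² ≥ 3 ÷ (1/124) = 372.
19² = 361 < 372 ≤ 400 = 20², so L = 20.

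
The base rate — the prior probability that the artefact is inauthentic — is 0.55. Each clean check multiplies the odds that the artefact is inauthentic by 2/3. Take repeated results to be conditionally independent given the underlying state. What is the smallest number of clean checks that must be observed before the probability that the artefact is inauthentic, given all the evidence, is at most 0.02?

11

Prior odds: 0.55 ÷ 0.45 = 11/9.
Likelihood ratio per clean check = 2/3.
Target odds: 0.02 ÷ 0.98 = 1/49.
Need (11/9) × (2/3)ⁿ ≤ 1/49, i.e. (2/3)ⁿ ≤ 9/539.
(2/3)¹⁰ = 1024/59049 is still above 9/539 but (2/3)¹¹ = 2048/177147 is at or below it, so n = 11.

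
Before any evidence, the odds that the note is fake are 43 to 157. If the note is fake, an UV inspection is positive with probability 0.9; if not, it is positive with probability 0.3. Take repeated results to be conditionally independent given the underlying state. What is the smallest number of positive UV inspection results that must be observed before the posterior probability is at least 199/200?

6

Prior odds = 43/157.
Likelihood ratio of a positive = 0.9/0.3 = 3.
Target odds: 0.995 ÷ 0.005 = 199.
Need (43/157) × 3ⁿ ≥ 199, i.e. 3ⁿ ≥ 31243/43.
3⁵ = 243 falls short of 31243/43 but 3⁶ = 729 reaches it, so n = 6.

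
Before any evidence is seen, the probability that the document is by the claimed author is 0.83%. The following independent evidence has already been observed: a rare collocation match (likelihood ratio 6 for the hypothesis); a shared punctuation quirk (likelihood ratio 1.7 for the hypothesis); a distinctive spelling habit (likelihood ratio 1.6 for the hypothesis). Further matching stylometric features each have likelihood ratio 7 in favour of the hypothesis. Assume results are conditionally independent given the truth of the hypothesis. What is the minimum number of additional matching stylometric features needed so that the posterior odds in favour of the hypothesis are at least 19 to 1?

Prior odds = 0.0083/0.9917 = 83/9917.
Combined Bayes factor of the evidence already in hand = 6 × 1.7 × 1.6 = 16.32.
Odds after that evidence = (83/9917) × 16.32 = 33864/247925.
Target odds = 19.
Need 7ⁿ ≥ 19 ÷ (33864/247925) = 4710575/33864.
7² = 49 falls short of 4710575/33864 but 7³ = 343 reaches it, so n = 3.

3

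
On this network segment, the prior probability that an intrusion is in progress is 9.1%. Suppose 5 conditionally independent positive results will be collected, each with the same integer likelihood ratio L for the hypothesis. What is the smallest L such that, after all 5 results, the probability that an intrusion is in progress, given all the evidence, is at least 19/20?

Prior odds = 0.091/0.909 = 91/909.
Target odds = 0.95/0.05 = 19.
Need L⁵ ≥ 19 ÷ (91/909) = 17271/91.
2⁵ = 32 < 17271/91 ≤ 243 = 3⁵, so L = 3.

3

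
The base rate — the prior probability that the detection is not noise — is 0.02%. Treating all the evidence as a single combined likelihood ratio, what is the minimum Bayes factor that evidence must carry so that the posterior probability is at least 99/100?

494901

Prior odds = 0.0002/0.9998 = 1/4999.
Target odds = 0.99/0.01 = 99.
Required Bayes factor = 99 ÷ (1/4999) = 494901.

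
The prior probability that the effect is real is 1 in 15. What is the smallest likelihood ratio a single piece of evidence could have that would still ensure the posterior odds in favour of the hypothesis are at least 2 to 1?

28

Prior odds = (1/15)/(14/15) = 1/14.
Target odds = 2.
Required Bayes factor = 2 ÷ (1/14) = 28.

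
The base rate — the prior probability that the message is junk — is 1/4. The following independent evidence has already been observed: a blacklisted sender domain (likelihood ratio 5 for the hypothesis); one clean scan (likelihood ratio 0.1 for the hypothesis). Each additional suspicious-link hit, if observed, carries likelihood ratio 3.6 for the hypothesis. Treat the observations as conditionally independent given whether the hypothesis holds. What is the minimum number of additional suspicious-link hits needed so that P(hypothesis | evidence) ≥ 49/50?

5

Prior odds = 0.25/0.75 = 1/3.
Combined Bayes factor of the evidence already in hand = 5 × 0.1 = 0.5.
Odds after that evidence = (1/3) × 0.5 = 1/6.
Target odds = 0.98/0.02 = 49.
Need 3.6ⁿ ≥ 49 ÷ (1/6) = 294.
3.6⁴ = 167.9616 falls short of 294 but 3.6⁵ = 604.66176 reaches it, so n = 5.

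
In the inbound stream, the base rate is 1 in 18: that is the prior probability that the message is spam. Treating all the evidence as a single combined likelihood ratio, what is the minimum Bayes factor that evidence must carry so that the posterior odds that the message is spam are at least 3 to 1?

Prior odds = (1/18)/(17/18) = 1/17.
Target odds = 3.
Required Bayes factor = 3 ÷ (1/17) = 51.

51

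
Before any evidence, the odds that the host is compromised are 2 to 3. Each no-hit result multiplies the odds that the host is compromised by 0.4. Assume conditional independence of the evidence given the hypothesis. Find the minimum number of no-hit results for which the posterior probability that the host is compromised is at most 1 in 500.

7

Prior odds = 2/3.
Likelihood ratio per no-hit result = 0.4.
Target posterior odds = 0.002/0.998 = 1/499.
Need (2/3) × 0.4ⁿ ≤ 1/499, i.e. 0.4ⁿ ≤ 3/998.
0.4⁶ = 64/15625 is still above 3/998 but 0.4⁷ = 128/78125 is at or below it, so n = 7.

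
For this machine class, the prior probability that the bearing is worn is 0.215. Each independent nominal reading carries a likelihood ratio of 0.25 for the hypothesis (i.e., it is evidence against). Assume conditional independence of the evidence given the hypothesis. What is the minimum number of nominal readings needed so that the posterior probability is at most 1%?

Prior odds: 0.215 ÷ 0.785 = 43/157.
Likelihood ratio per nominal reading = 0.25.
Target odds: 0.01 ÷ 0.99 = 1/99.
Require 0.25ⁿ ≤ 1/99 ÷ (43/157) = 157/4257.
0.25² = 0.0625 is still above 157/4257 but 0.25³ = 0.015625 is at or below it, so n = 3.

3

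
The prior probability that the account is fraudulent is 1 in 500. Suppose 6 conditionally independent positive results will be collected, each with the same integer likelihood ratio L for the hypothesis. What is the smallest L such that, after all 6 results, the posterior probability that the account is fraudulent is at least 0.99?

Prior odds = 0.002/0.998 = 1/499.
Target odds = 0.99/0.01 = 99.
Need L⁶ ≥ 99 ÷ (1/499) = 49401.
6⁶ = 46656 < 49401 ≤ 117649 = 7⁶, so L = 7.

7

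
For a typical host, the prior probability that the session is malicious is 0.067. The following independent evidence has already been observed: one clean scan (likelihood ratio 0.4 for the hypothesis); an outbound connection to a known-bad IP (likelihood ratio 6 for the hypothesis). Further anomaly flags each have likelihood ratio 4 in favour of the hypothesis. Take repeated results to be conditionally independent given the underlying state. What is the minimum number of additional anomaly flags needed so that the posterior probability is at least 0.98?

5

Prior odds = 0.067/0.933 = 67/933.
Combined Bayes factor of the evidence already in hand = 0.4 × 6 = 2.4.
Odds after that evidence = (67/933) × 2.4 = 268/1555.
Target odds = 0.98/0.02 = 49.
Need 4ⁿ ≥ 49 ÷ (268/1555) = 76195/268.
4⁴ = 256 falls short of 76195/268 but 4⁵ = 1024 reaches it, so n = 5.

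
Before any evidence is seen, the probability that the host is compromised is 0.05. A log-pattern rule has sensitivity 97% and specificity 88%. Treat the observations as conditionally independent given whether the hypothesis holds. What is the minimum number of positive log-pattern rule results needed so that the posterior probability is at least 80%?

3

Prior odds: 0.05 ÷ 0.95 = 1/19.
False-positive rate = 1 − 0.88 = 0.12; likelihood ratio of a positive = 0.97/0.12 = 97/12.
Target odds: 0.8 ÷ 0.2 = 4.
Need (1/19) × (97/12)ⁿ ≥ 4, i.e. (97/12)ⁿ ≥ 76.
(97/12)² = 9409/144 falls short of 76 but (97/12)³ = 912673/1728 reaches it, so n = 3.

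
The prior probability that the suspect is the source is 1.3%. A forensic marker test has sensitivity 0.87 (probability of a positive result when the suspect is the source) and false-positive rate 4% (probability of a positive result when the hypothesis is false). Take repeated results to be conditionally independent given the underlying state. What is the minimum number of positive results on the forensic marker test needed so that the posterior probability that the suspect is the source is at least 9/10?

Prior odds = 0.013/0.987 = 13/987.
Likelihood ratio of a positive result = 0.87/0.04 = 21.75.
Target posterior odds = 0.9/0.1 = 9.
Require 21.75ⁿ ≥ 9 ÷ (13/987) = 8883/13.
21.75² = 473.0625 falls short of 8883/13 but 21.75³ = 658503/64 reaches it, so n = 3.

3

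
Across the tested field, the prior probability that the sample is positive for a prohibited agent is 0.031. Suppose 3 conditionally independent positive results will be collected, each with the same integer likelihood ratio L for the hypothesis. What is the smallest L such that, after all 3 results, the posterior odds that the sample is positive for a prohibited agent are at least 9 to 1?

7

Prior odds = 0.031/0.969 = 31/969.
Target odds = 9.
Need L³ ≥ 9 ÷ (31/969) = 8721/31.
6³ = 216 < 8721/31 ≤ 343 = 7³, so L = 7.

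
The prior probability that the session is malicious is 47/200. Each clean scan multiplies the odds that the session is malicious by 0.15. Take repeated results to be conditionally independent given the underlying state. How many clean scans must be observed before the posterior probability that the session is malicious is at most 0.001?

4

Prior odds = 0.235/0.765 = 47/153.
Likelihood ratio per clean scan = 0.15.
Target odds: 0.001 ÷ 0.999 = 1/999.
Need (47/153) × 0.15ⁿ ≤ 1/999, i.e. 0.15ⁿ ≤ 17/5217.
0.15³ = 0.003375 is still above 17/5217 but 0.15⁴ = 81/160000 is at or below it, so n = 4.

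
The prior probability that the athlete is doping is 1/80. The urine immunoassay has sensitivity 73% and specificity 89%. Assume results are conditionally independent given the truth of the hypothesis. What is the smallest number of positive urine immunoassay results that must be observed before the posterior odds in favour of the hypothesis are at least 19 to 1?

4

Prior odds: 0.0125 ÷ 0.9875 = 1/79.
False-positive rate = 1 − 0.89 = 0.11; likelihood ratio of a positive = 0.73/0.11 = 73/11.
Target odds = 19.
Need (1/79) × (73/11)ⁿ ≥ 19, i.e. (73/11)ⁿ ≥ 1501.
(73/11)³ = 389017/1331 falls short of 1501 but (73/11)⁴ = 28398241/14641 reaches it, so n = 4.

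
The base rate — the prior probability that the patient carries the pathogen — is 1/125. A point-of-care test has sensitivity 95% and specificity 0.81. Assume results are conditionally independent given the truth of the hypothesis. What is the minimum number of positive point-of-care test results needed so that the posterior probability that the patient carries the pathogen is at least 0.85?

Prior odds = 0.008/0.992 = 1/124.
False-positive rate = 1 − 0.81 = 0.19; likelihood ratio of a positive = 0.95/0.19 = 5.
Target odds: 0.85 ÷ 0.15 = 17/3.
Require 5ⁿ ≥ 17/3 ÷ (1/124) = 2108/3.
5⁴ = 625 falls short of 2108/3 but 5⁵ = 3125 reaches it, so n = 5.

5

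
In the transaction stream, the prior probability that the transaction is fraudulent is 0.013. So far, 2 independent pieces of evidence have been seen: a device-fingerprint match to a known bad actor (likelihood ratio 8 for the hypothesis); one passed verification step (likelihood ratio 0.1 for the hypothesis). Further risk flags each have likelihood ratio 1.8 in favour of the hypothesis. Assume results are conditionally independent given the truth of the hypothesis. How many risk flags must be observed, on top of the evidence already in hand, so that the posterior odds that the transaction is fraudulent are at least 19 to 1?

Prior odds = 0.013/0.987 = 13/987.
Combined Bayes factor of the evidence already in hand = 8 × 0.1 = 0.8.
Odds after that evidence = (13/987) × 0.8 = 52/4935.
Target odds = 19.
Need 1.8ⁿ ≥ 19 ÷ (52/4935) = 93765/52.
1.8¹² ≈1156.83 falls short of 93765/52 but 1.8¹³ ≈2082.3 reaches it, so n = 13.

13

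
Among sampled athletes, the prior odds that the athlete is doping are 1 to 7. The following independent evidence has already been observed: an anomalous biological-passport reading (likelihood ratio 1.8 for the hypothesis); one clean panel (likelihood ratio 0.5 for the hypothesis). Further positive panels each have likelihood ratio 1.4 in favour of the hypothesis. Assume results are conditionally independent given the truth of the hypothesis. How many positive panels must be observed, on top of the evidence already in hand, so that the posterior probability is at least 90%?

13

Prior odds = 1/7.
Combined Bayes factor of the evidence already in hand = 1.8 × 0.5 = 0.9.
Odds after that evidence = (1/7) × 0.9 = 9/70.
Target odds = 0.9/0.1 = 9.
Need 1.4ⁿ ≥ 9 ÷ (9/70) = 70.
1.4¹² ≈56.6939 falls short of 70 but 1.4¹³ ≈79.3715 reaches it, so n = 13.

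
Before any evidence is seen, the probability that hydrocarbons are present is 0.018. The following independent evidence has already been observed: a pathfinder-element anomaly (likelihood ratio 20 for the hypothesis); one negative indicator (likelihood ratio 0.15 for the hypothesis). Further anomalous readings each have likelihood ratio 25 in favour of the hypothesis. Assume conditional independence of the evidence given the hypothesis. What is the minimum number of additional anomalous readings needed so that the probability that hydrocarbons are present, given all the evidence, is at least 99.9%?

Prior odds = 0.018/0.982 = 9/491.
Combined Bayes factor of the evidence already in hand = 20 × 0.15 = 3.
Odds after that evidence = (9/491) × 3 = 27/491.
Target odds = 0.999/0.001 = 999.
Need 25ⁿ ≥ 999 ÷ (27/491) = 18167.
25³ = 15625 falls short of 18167 but 25⁴ = 390625 reaches it, so n = 4.

4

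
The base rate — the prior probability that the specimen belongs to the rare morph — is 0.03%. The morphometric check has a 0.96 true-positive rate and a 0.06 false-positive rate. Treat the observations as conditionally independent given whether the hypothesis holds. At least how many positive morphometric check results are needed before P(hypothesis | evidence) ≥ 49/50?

Prior odds = 0.0003/0.9997 = 3/9997.
Likelihood ratio of a positive result = 0.96/0.06 = 16.
Target posterior odds = 0.98/0.02 = 49.
Need (3/9997) × 16ⁿ ≥ 49, i.e. 16ⁿ ≥ 489853/3.
16⁴ = 65536 falls short of 489853/3 but 16⁵ = 1048576 reaches it, so n = 5.

5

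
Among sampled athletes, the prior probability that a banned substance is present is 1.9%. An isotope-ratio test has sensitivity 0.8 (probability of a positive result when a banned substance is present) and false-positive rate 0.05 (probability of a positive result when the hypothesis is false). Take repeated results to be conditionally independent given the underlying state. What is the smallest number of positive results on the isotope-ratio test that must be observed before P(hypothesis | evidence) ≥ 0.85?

Prior odds: 0.019 ÷ 0.981 = 19/981.
Likelihood ratio of a positive result = 0.8/0.05 = 16.
Target odds: 0.85 ÷ 0.15 = 17/3.
Require 16ⁿ ≥ 17/3 ÷ (19/981) = 5559/19.
16² = 256 falls short of 5559/19 but 16³ = 4096 reaches it, so n = 3.

3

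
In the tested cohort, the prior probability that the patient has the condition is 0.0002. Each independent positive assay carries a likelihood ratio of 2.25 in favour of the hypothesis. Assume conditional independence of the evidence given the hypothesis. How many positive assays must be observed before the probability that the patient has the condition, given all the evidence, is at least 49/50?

Prior odds: 0.0002 ÷ 0.9998 = 1/4999.
Likelihood ratio per positive assay = 2.25.
Target odds: 0.98 ÷ 0.02 = 49.
Need (1/4999) × 2.25ⁿ ≥ 49, i.e. 2.25ⁿ ≥ 244951.
2.25¹⁵ ≈191751 falls short of 244951 but 2.25¹⁶ ≈431440 reaches it, so n = 16.

16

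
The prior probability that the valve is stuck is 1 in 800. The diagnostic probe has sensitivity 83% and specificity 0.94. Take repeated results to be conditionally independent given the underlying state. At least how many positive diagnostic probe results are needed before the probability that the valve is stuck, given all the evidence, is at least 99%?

Prior odds = 0.00125/0.99875 = 1/799.
False-positive rate = 1 − 0.94 = 0.06; likelihood ratio of a positive = 0.83/0.06 = 83/6.
Target odds: 0.99 ÷ 0.01 = 99.
Require (83/6)ⁿ ≥ 99 ÷ (1/799) = 79101.
(83/6)⁴ = 47458321/1296 falls short of 79101 but (83/6)⁵ ≈506564 reaches it, so n = 5.

5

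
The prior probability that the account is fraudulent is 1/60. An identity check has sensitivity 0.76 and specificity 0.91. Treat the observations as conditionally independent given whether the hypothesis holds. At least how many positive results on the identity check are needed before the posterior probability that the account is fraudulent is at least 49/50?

4

Prior odds: (1/60) ÷ (59/60) = 1/59.
False-positive rate = 1 − 0.91 = 0.09; likelihood ratio of a positive = 0.76/0.09 = 76/9.
Target odds: 0.98 ÷ 0.02 = 49.
Need (1/59) × (76/9)ⁿ ≥ 49, i.e. (76/9)ⁿ ≥ 2891.
(76/9)³ = 438976/729 falls short of 2891 but (76/9)⁴ = 33362176/6561 reaches it, so n = 4.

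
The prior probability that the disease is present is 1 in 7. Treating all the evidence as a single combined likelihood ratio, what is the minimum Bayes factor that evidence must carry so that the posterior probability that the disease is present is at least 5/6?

Prior odds = (1/7)/(6/7) = 1/6.
Target odds = (5/6)/(1/6) = 5.
Required Bayes factor = 5 ÷ (1/6) = 30.

30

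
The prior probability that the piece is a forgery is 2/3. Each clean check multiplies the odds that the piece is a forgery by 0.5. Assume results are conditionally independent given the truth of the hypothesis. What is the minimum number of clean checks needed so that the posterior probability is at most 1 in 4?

3

Prior odds: (2/3) ÷ (1/3) = 2.
Likelihood ratio per clean check = 0.5.
Target posterior odds = 0.25/0.75 = 1/3.
Require 0.5ⁿ ≤ 1/3 ÷ 2 = 1/6.
0.5² = 0.25 is still above 1/6 but 0.5³ = 0.125 is at or below it, so n = 3.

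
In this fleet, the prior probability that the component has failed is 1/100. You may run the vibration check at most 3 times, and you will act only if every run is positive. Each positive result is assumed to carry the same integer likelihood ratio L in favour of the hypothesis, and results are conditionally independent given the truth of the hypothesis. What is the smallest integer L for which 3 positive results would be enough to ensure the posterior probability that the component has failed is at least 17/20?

9

Prior odds = 0.01/0.99 = 1/99.
Target odds = 0.85/0.15 = 17/3.
Need L³ ≥ 17/3 ÷ (1/99) = 561.
8³ = 512 < 561 ≤ 729 = 9³, so L = 9.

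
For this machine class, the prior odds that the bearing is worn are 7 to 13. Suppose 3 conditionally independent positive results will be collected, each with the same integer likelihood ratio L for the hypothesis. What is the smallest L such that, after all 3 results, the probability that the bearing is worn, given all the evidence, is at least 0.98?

5

Prior odds = 7/13.
Target odds = 0.98/0.02 = 49.
Need L³ ≥ 49 ÷ (7/13) = 91.
4³ = 64 < 91 ≤ 125 = 5³, so L = 5.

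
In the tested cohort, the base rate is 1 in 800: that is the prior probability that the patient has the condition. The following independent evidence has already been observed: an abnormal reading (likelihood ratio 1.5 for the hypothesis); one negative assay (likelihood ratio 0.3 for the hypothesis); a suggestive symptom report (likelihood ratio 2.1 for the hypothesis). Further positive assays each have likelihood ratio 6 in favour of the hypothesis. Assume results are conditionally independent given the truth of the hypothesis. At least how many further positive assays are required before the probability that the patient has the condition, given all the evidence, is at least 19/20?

Prior odds = 0.00125/0.99875 = 1/799.
Combined Bayes factor of the evidence already in hand = 1.5 × 0.3 × 2.1 = 0.945.
Odds after that evidence = (1/799) × 0.945 = 189/159800.
Target odds = 0.95/0.05 = 19.
Need 6ⁿ ≥ 19 ÷ (189/159800) = 3036200/189.
6⁵ = 7776 falls short of 3036200/189 but 6⁶ = 46656 reaches it, so n = 6.

6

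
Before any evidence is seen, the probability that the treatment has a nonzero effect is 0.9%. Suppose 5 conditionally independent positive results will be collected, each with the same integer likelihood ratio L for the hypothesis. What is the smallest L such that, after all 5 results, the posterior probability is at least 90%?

Prior odds = 0.009/0.991 = 9/991.
Target odds = 0.9/0.1 = 9.
Need L⁵ ≥ 9 ÷ (9/991) = 991.
3⁵ = 243 < 991 ≤ 1024 = 4⁵, so L = 4.

4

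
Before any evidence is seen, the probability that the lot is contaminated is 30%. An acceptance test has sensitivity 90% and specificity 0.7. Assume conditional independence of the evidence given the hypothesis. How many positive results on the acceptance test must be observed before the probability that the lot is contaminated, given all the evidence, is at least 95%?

4

Prior odds = 0.3/0.7 = 3/7.
False-positive rate = 1 − 0.7 = 0.3; likelihood ratio of a positive = 0.9/0.3 = 3.
Target odds: 0.95 ÷ 0.05 = 19.
Require 3ⁿ ≥ 19 ÷ (3/7) = 133/3.
3³ = 27 falls short of 133/3 but 3⁴ = 81 reaches it, so n = 4.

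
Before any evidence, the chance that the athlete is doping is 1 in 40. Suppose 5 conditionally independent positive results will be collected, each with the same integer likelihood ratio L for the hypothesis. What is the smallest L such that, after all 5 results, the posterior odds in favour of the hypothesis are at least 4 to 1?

Prior odds = 0.025/0.975 = 1/39.
Target odds = 4.
Need L⁵ ≥ 4 ÷ (1/39) = 156.
2⁵ = 32 < 156 ≤ 243 = 3⁵, so L = 3.

3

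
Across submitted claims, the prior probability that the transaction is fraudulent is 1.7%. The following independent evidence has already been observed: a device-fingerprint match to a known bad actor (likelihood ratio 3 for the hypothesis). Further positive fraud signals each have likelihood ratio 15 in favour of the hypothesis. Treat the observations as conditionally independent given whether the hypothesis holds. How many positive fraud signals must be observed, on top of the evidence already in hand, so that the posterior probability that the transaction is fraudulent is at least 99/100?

3

Prior odds = 0.017/0.983 = 17/983.
Bayes factor of the evidence already in hand = 3.
Odds after that evidence = (17/983) × 3 = 51/983.
Target odds = 0.99/0.01 = 99.
Need 15ⁿ ≥ 99 ÷ (51/983) = 32439/17.
15² = 225 falls short of 32439/17 but 15³ = 3375 reaches it, so n = 3.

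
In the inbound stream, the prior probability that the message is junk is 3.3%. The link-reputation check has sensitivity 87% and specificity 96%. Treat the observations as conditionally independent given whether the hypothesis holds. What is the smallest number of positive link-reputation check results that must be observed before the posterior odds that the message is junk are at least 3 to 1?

Prior odds: 0.033 ÷ 0.967 = 33/967.
False-positive rate = 1 − 0.96 = 0.04; likelihood ratio of a positive = 0.87/0.04 = 21.75.
Target odds = 3.
Require 21.75ⁿ ≥ 3 ÷ (33/967) = 967/11.
21.75¹ = 21.75 falls short of 967/11 but 21.75² = 473.0625 reaches it, so n = 2.

2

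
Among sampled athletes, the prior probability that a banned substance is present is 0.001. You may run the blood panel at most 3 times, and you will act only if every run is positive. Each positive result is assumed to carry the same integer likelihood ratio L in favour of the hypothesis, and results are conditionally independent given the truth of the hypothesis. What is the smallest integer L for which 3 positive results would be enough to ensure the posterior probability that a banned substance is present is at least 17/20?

Prior odds = 0.001/0.999 = 1/999.
Target odds = 0.85/0.15 = 17/3.
Need L³ ≥ 17/3 ÷ (1/999) = 5661.
17³ = 4913 < 5661 ≤ 5832 = 18³, so L = 18.

18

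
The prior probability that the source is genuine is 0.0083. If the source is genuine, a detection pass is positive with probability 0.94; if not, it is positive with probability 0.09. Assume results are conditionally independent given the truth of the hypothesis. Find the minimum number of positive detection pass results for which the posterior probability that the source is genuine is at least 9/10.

Prior odds: 0.0083 ÷ 0.9917 = 83/9917.
Likelihood ratio of a positive = 0.94/0.09 = 94/9.
Target odds: 0.9 ÷ 0.1 = 9.
Need (83/9917) × (94/9)ⁿ ≥ 9, i.e. (94/9)ⁿ ≥ 89253/83.
(94/9)² = 8836/81 falls short of 89253/83 but (94/9)³ = 830584/729 reaches it, so n = 3.

3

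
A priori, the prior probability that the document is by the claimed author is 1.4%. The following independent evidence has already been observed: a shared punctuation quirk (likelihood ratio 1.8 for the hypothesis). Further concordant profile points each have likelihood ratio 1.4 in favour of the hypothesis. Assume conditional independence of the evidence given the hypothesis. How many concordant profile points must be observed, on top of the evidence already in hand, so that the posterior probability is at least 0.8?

16

Prior odds = 0.014/0.986 = 7/493.
Bayes factor of the evidence already in hand = 1.8.
Odds after that evidence = (7/493) × 1.8 = 63/2465.
Target odds = 0.8/0.2 = 4.
Need 1.4ⁿ ≥ 4 ÷ (63/2465) = 9860/63.
1.4¹⁵ ≈155.568 falls short of 9860/63 but 1.4¹⁶ ≈217.795 reaches it, so n = 16.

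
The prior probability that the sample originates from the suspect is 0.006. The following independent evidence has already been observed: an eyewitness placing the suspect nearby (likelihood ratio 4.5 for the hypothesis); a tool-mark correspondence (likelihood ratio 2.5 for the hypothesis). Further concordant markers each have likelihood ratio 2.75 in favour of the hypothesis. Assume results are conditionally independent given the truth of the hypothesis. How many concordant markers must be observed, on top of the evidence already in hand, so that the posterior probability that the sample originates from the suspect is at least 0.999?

10

Prior odds = 0.006/0.994 = 3/497.
Combined Bayes factor of the evidence already in hand = 4.5 × 2.5 = 11.25.
Odds after that evidence = (3/497) × 11.25 = 135/1988.
Target odds = 0.999/0.001 = 999.
Need 2.75ⁿ ≥ 999 ÷ (135/1988) = 14711.2.
2.75⁹ ≈8994.86 falls short of 14711.2 but 2.75¹⁰ ≈24735.9 reaches it, so n = 10.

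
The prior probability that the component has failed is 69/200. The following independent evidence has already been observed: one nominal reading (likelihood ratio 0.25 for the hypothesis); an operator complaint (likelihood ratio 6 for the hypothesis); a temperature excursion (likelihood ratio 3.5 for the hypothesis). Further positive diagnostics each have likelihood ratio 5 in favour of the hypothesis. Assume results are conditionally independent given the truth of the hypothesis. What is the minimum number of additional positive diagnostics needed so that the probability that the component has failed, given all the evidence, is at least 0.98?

2

Prior odds = 0.345/0.655 = 69/131.
Combined Bayes factor of the evidence already in hand = 0.25 × 6 × 3.5 = 5.25.
Odds after that evidence = (69/131) × 5.25 = 1449/524.
Target odds = 0.98/0.02 = 49.
Need 5ⁿ ≥ 49 ÷ (1449/524) = 3668/207.
5¹ = 5 falls short of 3668/207 but 5² = 25 reaches it, so n = 2.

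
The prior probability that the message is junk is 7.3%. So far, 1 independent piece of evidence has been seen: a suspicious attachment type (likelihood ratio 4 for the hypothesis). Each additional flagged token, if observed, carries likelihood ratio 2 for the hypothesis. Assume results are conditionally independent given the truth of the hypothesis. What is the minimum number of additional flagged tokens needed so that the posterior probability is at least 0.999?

Prior odds = 0.073/0.927 = 73/927.
Bayes factor of the evidence already in hand = 4.
Odds after that evidence = (73/927) × 4 = 292/927.
Target odds = 0.999/0.001 = 999.
Need 2ⁿ ≥ 999 ÷ (292/927) = 926073/292.
2¹¹ = 2048 falls short of 926073/292 but 2¹² = 4096 reaches it, so n = 12.

12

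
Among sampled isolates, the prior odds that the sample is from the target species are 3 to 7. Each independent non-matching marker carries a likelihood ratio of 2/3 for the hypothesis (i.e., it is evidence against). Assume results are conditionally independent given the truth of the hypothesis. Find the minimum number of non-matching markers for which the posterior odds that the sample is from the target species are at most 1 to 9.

4

Prior odds = 3/7.
Likelihood ratio per non-matching marker = 2/3.
Target odds = 1/9.
Require (2/3)ⁿ ≤ 1/9 ÷ (3/7) = 7/27.
(2/3)³ = 8/27 is still above 7/27 but (2/3)⁴ = 16/81 is at or below it, so n = 4.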